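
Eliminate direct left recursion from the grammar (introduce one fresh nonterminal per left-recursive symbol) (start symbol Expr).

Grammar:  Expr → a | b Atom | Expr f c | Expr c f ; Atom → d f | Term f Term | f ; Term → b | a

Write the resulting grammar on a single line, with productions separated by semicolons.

Expr → a Expr1 | b Atom Expr1; Atom → d f | Term f Term | f; Term → b | a; Expr1 → f c Expr1 | c f Expr1 | epsilon

Directly left-recursive nonterminal: Expr.
For Expr: α = {f c, c f}, β = {a, b Atom}. Rewrite as Expr → β Expr1 and Expr1 → α Expr1 | ε.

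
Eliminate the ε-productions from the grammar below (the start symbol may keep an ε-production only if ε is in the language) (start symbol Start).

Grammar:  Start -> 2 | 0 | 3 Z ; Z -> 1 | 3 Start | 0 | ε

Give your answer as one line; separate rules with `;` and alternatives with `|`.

Nullable nonterminals: {Z}.
ε ∉ L(G), so no ε-production is kept.
For each production, add variants omitting each subset of nullable occurrences: Start → 3 Z gives 3 Z | 3.

Start -> 2 | 0 | 3 Z | 3; Z -> 1 | 3 Start | 0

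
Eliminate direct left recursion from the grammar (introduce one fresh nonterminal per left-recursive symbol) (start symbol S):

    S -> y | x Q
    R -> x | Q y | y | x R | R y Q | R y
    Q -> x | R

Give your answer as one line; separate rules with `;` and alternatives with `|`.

S -> y | x Q; R -> x R' | Q y R' | y R' | x R R'; Q -> x | R; R' -> y Q R' | y R' | epsilon

R is directly left-recursive.
For R: α = {y Q, y}, β = {x, Q y, y, x R}. Rewrite as R → β R' and R' → α R' | ε.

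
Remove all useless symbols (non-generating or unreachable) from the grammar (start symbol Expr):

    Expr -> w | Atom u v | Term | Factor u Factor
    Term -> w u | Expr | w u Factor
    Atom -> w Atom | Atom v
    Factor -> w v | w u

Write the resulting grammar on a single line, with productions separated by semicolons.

Generating nonterminals: {Expr, Factor, Term}.
Reachable from Expr after that: {Expr, Factor, Term}.
Removed useless symbols: {Atom} and every production mentioning them.

Expr -> w | Term | Factor u Factor; Term -> w u | Expr | w u Factor; Factor -> w v | w u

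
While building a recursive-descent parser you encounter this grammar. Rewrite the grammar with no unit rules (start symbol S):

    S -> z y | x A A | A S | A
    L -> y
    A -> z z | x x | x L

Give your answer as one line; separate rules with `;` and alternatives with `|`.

Unit pairs: S ⇒* {A}.
Replace each nonterminal's rules with the union of the non-unit rules of every nonterminal it unit-derives.

S -> z y | x A A | A S | z z | x x | x L; L -> y; A -> z z | x x | x L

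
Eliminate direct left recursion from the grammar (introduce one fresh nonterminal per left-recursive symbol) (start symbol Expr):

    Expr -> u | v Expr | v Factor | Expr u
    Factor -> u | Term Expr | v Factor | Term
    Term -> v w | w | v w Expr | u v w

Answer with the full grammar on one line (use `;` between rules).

Directly left-recursive nonterminal: Expr.
For Expr: α = {u}, β = {u, v Expr, v Factor}. Rewrite as Expr → β Expr1 and Expr1 → α Expr1 | ε.

Expr -> u Expr1 | v Expr Expr1 | v Factor Expr1; Factor -> u | Term Expr | v Factor | Term; Term -> v w | w | v w Expr | u v w; Expr1 -> u Expr1 | ε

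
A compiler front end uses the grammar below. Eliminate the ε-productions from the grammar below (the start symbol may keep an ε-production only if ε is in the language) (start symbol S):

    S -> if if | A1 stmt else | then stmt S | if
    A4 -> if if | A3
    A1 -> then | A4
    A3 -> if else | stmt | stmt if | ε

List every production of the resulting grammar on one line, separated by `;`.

S -> if if | A1 stmt else | stmt else | then stmt S | if; A4 -> if if | A3; A1 -> then | A4; A3 -> if else | stmt | stmt if

Nullable nonterminals: {A1, A3, A4}.
ε ∉ L(G), so no ε-production is kept.
Expand every rule over subsets of its nullable positions: S → A1 stmt else gives A1 stmt else | stmt else.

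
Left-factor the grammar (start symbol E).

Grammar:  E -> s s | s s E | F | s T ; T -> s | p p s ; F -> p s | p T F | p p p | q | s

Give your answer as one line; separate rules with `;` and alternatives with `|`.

E -> F | s E'; T -> s | p p s; F -> q | s | p F'; E' -> T | s E''; F' -> s | T F | p p; E'' -> ε | E

E has alternatives sharing prefix 's': factor to E → s E' with E' → s | s E | T.
F has alternatives sharing prefix 'p': factor to F → p F' with F' → s | T F | p p.
E' has alternatives sharing prefix 's': factor to E' → s E'' with E'' → ε | E.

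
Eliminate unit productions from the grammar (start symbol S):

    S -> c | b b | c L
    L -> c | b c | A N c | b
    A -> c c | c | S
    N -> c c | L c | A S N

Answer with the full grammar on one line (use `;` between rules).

Unit pairs: A ⇒* {S}.
For each unit pair (A, B), copy every non-unit production of B to A, then drop all unit productions.

S -> c | b b | c L; L -> c | b c | A N c | b; A -> c | b b | c L | c c; N -> c c | L c | A S N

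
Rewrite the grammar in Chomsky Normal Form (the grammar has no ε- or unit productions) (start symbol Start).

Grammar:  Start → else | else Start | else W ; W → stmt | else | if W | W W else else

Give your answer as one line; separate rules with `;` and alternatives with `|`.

Introduce a nonterminal for each terminal appearing in a rule of length ≥ 2: X1 → else, X2 → if.
Binarize each right-hand side of length ≥ 3 by chaining fresh nonterminals (Y1, Y2, …): affected rules were W → W W X1 X1.

Start → else | X1 Start | X1 W; W → stmt | else | X2 W | W Y1; X1 → else; X2 → if; Y1 → W Y2; Y2 → X1 X1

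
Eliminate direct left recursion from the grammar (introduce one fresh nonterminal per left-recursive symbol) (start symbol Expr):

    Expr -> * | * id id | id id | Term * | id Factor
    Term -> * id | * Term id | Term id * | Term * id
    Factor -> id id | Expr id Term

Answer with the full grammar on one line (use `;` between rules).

Expr -> * | * id id | id id | Term * | id Factor; Term -> * id Term1 | * Term id Term1; Factor -> id id | Expr id Term; Term1 -> id * Term1 | * id Term1 | eps

Directly left-recursive nonterminal: Term.
For Term: α = {id *, * id}, β = {* id, * Term id}. Rewrite as Term → β Term1 and Term1 → α Term1 | ε.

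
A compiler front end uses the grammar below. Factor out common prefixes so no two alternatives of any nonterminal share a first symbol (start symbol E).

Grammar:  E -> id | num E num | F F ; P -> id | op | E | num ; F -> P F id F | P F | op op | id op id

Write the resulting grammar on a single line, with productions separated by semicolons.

E -> id | num E num | F F; P -> id | op | E | num; F -> op op | id op id | P F F'; F' -> id F | ε

F has alternatives sharing prefix 'P F': factor to F → P F F' with F' → id F | ε.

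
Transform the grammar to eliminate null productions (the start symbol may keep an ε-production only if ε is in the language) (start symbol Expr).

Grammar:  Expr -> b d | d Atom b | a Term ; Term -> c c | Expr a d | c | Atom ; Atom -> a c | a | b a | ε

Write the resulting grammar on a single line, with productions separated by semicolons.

Expr -> b d | d Atom b | d b | a Term | a; Term -> c c | Expr a d | c | Atom; Atom -> a c | a | b a

Nullable set = {Atom, Term}.
ε ∉ L(G), so no ε-production is kept.
Add the nullable-subset variants: Expr → d Atom b gives d Atom b | d b. Expr → a Term gives a Term | a.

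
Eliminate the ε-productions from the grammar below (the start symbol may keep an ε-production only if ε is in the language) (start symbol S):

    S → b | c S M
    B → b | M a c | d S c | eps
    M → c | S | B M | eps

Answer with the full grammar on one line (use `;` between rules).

S → b | c S M | c S; B → b | M a c | a c | d S c; M → c | S | B M | B

The nullable symbols are {B, M}.
ε ∉ L(G), so no ε-production is kept.
Expand every rule over subsets of its nullable positions: S → c S M gives c S M | c S. B → M a c gives M a c | a c. M → B M gives B M | B.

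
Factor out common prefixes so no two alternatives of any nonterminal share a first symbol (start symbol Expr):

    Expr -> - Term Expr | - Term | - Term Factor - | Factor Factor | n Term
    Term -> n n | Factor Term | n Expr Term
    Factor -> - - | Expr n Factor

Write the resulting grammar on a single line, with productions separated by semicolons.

Expr has alternatives sharing prefix '- Term': factor to Expr → - Term Expr1 with Expr1 → Expr | ε | Factor -.
Term has alternatives sharing prefix 'n': factor to Term → n Term1 with Term1 → n | Expr Term.

Expr -> Factor Factor | n Term | - Term Expr1; Term -> Factor Term | n Term1; Factor -> - - | Expr n Factor; Expr1 -> Expr | ε | Factor -; Term1 -> n | Expr Term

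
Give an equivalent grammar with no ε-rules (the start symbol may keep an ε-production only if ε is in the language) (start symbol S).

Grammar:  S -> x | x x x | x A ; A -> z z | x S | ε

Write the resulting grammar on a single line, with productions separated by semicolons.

The nullable symbols are {A}.
ε ∉ L(G), so no ε-production is kept.

S -> x | x x x | x A; A -> z z | x S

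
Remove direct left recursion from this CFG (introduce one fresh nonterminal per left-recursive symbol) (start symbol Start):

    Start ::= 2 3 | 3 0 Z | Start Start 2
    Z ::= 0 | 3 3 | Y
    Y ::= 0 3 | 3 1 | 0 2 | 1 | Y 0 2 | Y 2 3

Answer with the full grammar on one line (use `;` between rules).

Directly left-recursive nonterminals: Start, Y.
For Start: α = {Start 2}, β = {2 3, 3 0 Z}. Rewrite as Start → β Start1 and Start1 → α Start1 | ε.
For Y: α = {0 2, 2 3}, β = {0 3, 3 1, 0 2, 1}. Rewrite as Y → β Y1 and Y1 → α Y1 | ε.

Start ::= 2 3 Start1 | 3 0 Z Start1; Z ::= 0 | 3 3 | Y; Y ::= 0 3 Y1 | 3 1 Y1 | 0 2 Y1 | 1 Y1; Start1 ::= Start 2 Start1 | ε; Y1 ::= 0 2 Y1 | 2 3 Y1 | ε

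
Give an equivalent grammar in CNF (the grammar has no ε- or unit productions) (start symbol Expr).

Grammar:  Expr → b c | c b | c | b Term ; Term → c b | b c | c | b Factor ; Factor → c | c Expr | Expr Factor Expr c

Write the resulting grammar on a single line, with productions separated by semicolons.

Introduce a nonterminal for each terminal appearing in a rule of length ≥ 2: X1 → b, X2 → c.
Binarize each right-hand side of length ≥ 3 by chaining fresh nonterminals (Y1, Y2, …): affected rules were Factor → Expr Factor Expr X2.

Expr → X1 X2 | X2 X1 | c | X1 Term; Term → X2 X1 | X1 X2 | c | X1 Factor; Factor → c | X2 Expr | Expr Y1; X1 → b; X2 → c; Y1 → Factor Y2; Y2 → Expr X2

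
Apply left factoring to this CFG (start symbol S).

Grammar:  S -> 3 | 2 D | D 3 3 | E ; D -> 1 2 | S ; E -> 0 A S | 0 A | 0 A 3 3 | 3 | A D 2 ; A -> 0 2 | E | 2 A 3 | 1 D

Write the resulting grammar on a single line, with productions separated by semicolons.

E has alternatives sharing prefix '0 A': factor to E → 0 A E' with E' → S | ε | 3 3.

S -> 3 | 2 D | D 3 3 | E; D -> 1 2 | S; E -> 3 | A D 2 | 0 A E'; A -> 0 2 | E | 2 A 3 | 1 D; E' -> S | ε | 3 3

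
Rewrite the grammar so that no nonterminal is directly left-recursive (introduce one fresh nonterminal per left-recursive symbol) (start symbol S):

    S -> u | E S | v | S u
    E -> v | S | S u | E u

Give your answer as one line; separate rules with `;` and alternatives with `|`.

S -> u S' | E S S' | v S'; E -> v E' | S E' | S u E'; S' -> u S' | epsilon; E' -> u E' | epsilon

Left recursion appears on S, E.
For S: α = {u}, β = {u, E S, v}. Rewrite as S → β S' and S' → α S' | ε.
For E: α = {u}, β = {v, S, S u}. Rewrite as E → β E' and E' → α E' | ε.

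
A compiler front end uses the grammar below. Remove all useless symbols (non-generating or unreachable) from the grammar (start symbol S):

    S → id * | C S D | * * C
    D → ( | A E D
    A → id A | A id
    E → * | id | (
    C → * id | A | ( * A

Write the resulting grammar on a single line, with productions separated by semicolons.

S → id * | C S D | * * C; D → (; C → * id

Generating nonterminals: {C, D, E, S}.
Reachable from S after that: {C, D, S}.
Removed useless symbols: {A, E} and every production mentioning them.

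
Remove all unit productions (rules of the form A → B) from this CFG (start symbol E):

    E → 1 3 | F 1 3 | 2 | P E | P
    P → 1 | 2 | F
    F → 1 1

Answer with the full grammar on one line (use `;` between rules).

Unit pairs: E ⇒* {F, P}; P ⇒* {F}.
For every A with A ⇒* B via unit rules, add B's non-unit alternatives to A; then delete every rule of the form X → Y.

E → 1 3 | F 1 3 | 2 | P E | 1 | 1 1; P → 1 1 | 1 | 2; F → 1 1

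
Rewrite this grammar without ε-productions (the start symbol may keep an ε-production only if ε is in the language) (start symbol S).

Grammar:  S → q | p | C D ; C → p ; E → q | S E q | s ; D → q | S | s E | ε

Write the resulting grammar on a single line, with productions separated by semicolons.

S → q | p | C D | C; C → p; E → q | S E q | s; D → q | S | s E

Nullable set = {D}.
ε ∉ L(G), so no ε-production is kept.
Expand every rule over subsets of its nullable positions: S → C D gives C D | C.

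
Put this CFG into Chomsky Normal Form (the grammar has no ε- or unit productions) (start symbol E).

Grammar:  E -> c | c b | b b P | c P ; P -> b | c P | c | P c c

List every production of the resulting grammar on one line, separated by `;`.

Introduce a nonterminal for each terminal appearing in a rule of length ≥ 2: X1 → c, X2 → b.
Binarize each right-hand side of length ≥ 3 by chaining fresh nonterminals (Y1, Y2, …): affected rules were E → X2 X2 P; P → P X1 X1.

E -> c | X1 X2 | X2 Y1 | X1 P; P -> b | X1 P | c | P Y2; X1 -> c; X2 -> b; Y1 -> X2 P; Y2 -> X1 X1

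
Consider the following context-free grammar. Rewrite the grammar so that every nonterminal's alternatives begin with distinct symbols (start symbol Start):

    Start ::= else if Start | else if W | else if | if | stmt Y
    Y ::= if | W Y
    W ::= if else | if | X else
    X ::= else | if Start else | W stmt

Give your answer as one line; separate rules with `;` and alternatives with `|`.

Start has alternatives sharing prefix 'else if': factor to Start → else if Start1 with Start1 → Start | W | ε.
W has alternatives sharing prefix 'if': factor to W → if W1 with W1 → else | ε.

Start ::= if | stmt Y | else if Start1; Y ::= if | W Y; W ::= X else | if W1; X ::= else | if Start else | W stmt; Start1 ::= Start | W | ε; W1 ::= else | ε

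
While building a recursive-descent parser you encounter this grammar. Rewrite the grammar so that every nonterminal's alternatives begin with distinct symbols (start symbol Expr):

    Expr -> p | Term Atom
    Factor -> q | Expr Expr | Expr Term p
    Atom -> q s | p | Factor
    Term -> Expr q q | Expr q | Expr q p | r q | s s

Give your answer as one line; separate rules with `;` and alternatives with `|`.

Expr -> p | Term Atom; Factor -> q | Expr Factor1; Atom -> q s | p | Factor; Term -> r q | s s | Expr q Term1; Factor1 -> Expr | Term p; Term1 -> q | ε | p

Factor has alternatives sharing prefix 'Expr': factor to Factor → Expr Factor1 with Factor1 → Expr | Term p.
Term has alternatives sharing prefix 'Expr q': factor to Term → Expr q Term1 with Term1 → q | ε | p.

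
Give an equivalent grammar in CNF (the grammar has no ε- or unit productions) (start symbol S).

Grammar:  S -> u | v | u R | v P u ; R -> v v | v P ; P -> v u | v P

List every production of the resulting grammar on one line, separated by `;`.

S -> u | v | X1 R | X2 Y1; R -> X2 X2 | X2 P; P -> X2 X1 | X2 P; X1 -> u; X2 -> v; Y1 -> P X1

Introduce a nonterminal for each terminal appearing in a rule of length ≥ 2: X1 → u, X2 → v.
Binarize each right-hand side of length ≥ 3 by chaining fresh nonterminals (Y1, Y2, …): affected rules were S → X2 P X1.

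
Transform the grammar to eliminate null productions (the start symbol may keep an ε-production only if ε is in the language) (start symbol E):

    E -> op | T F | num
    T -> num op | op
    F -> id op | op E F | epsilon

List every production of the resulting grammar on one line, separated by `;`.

Nullable nonterminals: {F}.
ε ∉ L(G), so no ε-production is kept.
Add the nullable-subset variants: E → T F gives T F | T. F → op E F gives op E F | op E.

E -> op | T F | T | num; T -> num op | op; F -> id op | op E F | op E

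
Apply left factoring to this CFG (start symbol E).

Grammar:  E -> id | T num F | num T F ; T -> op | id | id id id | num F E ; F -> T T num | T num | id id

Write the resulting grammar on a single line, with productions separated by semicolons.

T has alternatives sharing prefix 'id': factor to T → id T' with T' → ε | id id.
F has alternatives sharing prefix 'T': factor to F → T F' with F' → T num | num.

E -> id | T num F | num T F; T -> op | num F E | id T'; F -> id id | T F'; T' -> ε | id id; F' -> T num | num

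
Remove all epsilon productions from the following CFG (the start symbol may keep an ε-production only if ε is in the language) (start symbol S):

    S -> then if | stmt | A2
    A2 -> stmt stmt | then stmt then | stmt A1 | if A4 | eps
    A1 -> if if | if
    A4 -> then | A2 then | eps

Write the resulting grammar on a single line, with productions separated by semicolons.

S -> then if | stmt | A2 | eps; A2 -> stmt stmt | then stmt then | stmt A1 | if A4 | if; A1 -> if if | if; A4 -> then | A2 then

Nullable nonterminals: {A2, A4, S}.
ε ∈ L(G) since S is nullable, so keep S → ε.
Add the nullable-subset variants: A2 → if A4 gives if A4 | if.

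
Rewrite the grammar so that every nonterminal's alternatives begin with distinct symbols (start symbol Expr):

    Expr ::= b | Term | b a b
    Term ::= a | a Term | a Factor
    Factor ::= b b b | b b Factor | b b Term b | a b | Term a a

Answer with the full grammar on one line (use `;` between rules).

Expr ::= Term | b Expr1; Term ::= a Term1; Factor ::= a b | Term a a | b b Factor1; Expr1 ::= epsilon | a b; Term1 ::= epsilon | Term | Factor; Factor1 ::= b | Factor | Term b

Expr has alternatives sharing prefix 'b': factor to Expr → b Expr1 with Expr1 → ε | a b.
Term has alternatives sharing prefix 'a': factor to Term → a Term1 with Term1 → ε | Term | Factor.
Factor has alternatives sharing prefix 'b b': factor to Factor → b b Factor1 with Factor1 → b | Factor | Term b.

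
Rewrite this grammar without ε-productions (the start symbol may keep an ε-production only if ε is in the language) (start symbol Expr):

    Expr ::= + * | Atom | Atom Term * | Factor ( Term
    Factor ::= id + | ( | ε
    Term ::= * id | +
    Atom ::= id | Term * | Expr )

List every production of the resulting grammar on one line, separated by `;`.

Nullable set = {Factor}.
ε ∉ L(G), so no ε-production is kept.
For each production, add variants omitting each subset of nullable occurrences: Expr → Factor ( Term gives Factor ( Term | ( Term.

Expr ::= + * | Atom | Atom Term * | Factor ( Term | ( Term; Factor ::= id + | (; Term ::= * id | +; Atom ::= id | Term * | Expr )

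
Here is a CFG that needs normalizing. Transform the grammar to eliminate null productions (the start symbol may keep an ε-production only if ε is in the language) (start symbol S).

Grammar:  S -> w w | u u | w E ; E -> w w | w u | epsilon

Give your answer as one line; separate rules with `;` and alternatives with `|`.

S -> w w | u u | w E | w; E -> w w | w u

The nullable symbols are {E}.
ε ∉ L(G), so no ε-production is kept.
For each production, add variants omitting each subset of nullable occurrences: S → w E gives w E | w.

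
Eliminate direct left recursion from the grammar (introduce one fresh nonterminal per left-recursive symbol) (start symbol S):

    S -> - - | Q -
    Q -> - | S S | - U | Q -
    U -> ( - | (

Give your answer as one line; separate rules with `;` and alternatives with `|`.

S -> - - | Q -; Q -> - Q' | S S Q' | - U Q'; U -> ( - | (; Q' -> - Q' | ε

Q is directly left-recursive.
For Q: α = {-}, β = {-, S S, - U}. Rewrite as Q → β Q' and Q' → α Q' | ε.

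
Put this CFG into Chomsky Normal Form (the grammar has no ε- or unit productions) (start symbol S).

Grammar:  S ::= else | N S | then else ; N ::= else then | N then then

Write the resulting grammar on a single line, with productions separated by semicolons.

Introduce a nonterminal for each terminal appearing in a rule of length ≥ 2: X1 → then, X2 → else.
Binarize each right-hand side of length ≥ 3 by chaining fresh nonterminals (Y1, Y2, …): affected rules were N → N X1 X1.

S ::= else | N S | X1 X2; N ::= X2 X1 | N Y1; X1 ::= then; X2 ::= else; Y1 ::= X1 X1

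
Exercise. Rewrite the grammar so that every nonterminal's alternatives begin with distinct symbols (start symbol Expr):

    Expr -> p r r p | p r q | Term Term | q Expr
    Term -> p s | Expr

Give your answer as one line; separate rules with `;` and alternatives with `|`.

Expr has alternatives sharing prefix 'p r': factor to Expr → p r Expr1 with Expr1 → r p | q.

Expr -> Term Term | q Expr | p r Expr1; Term -> p s | Expr; Expr1 -> r p | q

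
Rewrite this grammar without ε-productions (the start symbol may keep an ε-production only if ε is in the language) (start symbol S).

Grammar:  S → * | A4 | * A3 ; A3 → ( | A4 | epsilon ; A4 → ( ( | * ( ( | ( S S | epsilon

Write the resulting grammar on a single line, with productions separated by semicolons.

Nullable set = {A3, A4, S}.
ε ∈ L(G) since S is nullable, so keep S → ε.
Add the nullable-subset variants: A4 → ( S S gives ( S S | ( S | (.

S → * | A4 | * A3 | ε; A3 → ( | A4; A4 → ( ( | * ( ( | ( S S | ( S | (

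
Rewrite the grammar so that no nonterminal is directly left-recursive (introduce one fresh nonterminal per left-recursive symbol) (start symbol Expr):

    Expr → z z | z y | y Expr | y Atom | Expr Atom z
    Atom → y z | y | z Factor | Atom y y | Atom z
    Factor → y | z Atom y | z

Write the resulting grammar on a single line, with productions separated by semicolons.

Directly left-recursive nonterminals: Expr, Atom.
For Expr: α = {Atom z}, β = {z z, z y, y Expr, y Atom}. Rewrite as Expr → β Expr1 and Expr1 → α Expr1 | ε.
For Atom: α = {y y, z}, β = {y z, y, z Factor}. Rewrite as Atom → β Atom1 and Atom1 → α Atom1 | ε.

Expr → z z Expr1 | z y Expr1 | y Expr Expr1 | y Atom Expr1; Atom → y z Atom1 | y Atom1 | z Factor Atom1; Factor → y | z Atom y | z; Expr1 → Atom z Expr1 | eps; Atom1 → y y Atom1 | z Atom1 | eps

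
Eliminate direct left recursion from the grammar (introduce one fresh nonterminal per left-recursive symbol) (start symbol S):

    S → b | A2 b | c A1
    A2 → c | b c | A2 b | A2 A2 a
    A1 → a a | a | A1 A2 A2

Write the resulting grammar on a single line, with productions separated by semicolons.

S → b | A2 b | c A1; A2 → c A2' | b c A2'; A1 → a a A1' | a A1'; A2' → b A2' | A2 a A2' | ε; A1' → A2 A2 A1' | ε

Left recursion appears on A2, A1.
For A2: α = {b, A2 a}, β = {c, b c}. Rewrite as A2 → β A2' and A2' → α A2' | ε.
For A1: α = {A2 A2}, β = {a a, a}. Rewrite as A1 → β A1' and A1' → α A1' | ε.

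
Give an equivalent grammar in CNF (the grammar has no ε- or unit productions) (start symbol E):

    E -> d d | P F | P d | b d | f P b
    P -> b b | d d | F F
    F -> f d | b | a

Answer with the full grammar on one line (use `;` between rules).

Introduce a nonterminal for each terminal appearing in a rule of length ≥ 2: X1 → d, X2 → b, X3 → f.
Binarize each right-hand side of length ≥ 3 by chaining fresh nonterminals (Y1, Y2, …): affected rules were E → X3 P X2.

E -> X1 X1 | P F | P X1 | X2 X1 | X3 Y1; P -> X2 X2 | X1 X1 | F F; F -> X3 X1 | b | a; X1 -> d; X2 -> b; X3 -> f; Y1 -> P X2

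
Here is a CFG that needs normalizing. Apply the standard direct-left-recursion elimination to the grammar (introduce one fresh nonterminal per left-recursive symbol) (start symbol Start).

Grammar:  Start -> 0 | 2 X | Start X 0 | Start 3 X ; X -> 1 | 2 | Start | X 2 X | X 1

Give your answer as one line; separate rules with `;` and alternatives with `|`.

Directly left-recursive nonterminals: Start, X.
For Start: α = {X 0, 3 X}, β = {0, 2 X}. Rewrite as Start → β Start1 and Start1 → α Start1 | ε.
For X: α = {2 X, 1}, β = {1, 2, Start}. Rewrite as X → β X1 and X1 → α X1 | ε.

Start -> 0 Start1 | 2 X Start1; X -> 1 X1 | 2 X1 | Start X1; Start1 -> X 0 Start1 | 3 X Start1 | epsilon; X1 -> 2 X X1 | 1 X1 | epsilon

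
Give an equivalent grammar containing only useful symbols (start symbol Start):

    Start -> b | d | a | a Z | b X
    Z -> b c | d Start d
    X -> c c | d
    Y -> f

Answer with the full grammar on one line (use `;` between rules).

Generating nonterminals: {Start, X, Y, Z}.
Reachable from Start after that: {Start, X, Z}.
Removed useless symbols: {Y} and every production mentioning them.

Start -> b | d | a | a Z | b X; Z -> b c | d Start d; X -> c c | d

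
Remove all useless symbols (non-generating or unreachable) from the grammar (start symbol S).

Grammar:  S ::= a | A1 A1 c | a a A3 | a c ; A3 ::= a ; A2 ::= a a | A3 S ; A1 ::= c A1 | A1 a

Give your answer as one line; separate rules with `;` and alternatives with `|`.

Generating nonterminals: {A2, A3, S}.
Reachable from S after that: {A3, S}.
Removed useless symbols: {A1, A2} and every production mentioning them.

S ::= a | a a A3 | a c; A3 ::= a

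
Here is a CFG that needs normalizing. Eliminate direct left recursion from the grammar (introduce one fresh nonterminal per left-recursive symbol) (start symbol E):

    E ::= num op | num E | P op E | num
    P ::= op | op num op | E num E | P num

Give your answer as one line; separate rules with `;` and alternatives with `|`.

P is directly left-recursive.
For P: α = {num}, β = {op, op num op, E num E}. Rewrite as P → β P' and P' → α P' | ε.

E ::= num op | num E | P op E | num; P ::= op P' | op num op P' | E num E P'; P' ::= num P' | ε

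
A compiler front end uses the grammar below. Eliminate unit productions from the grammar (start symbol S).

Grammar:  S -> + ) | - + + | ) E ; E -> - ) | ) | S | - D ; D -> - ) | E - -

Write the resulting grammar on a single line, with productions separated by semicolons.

Unit pairs: E ⇒* {S}.
For each unit pair (A, B), copy every non-unit production of B to A, then drop all unit productions.

S -> + ) | - + + | ) E; E -> - ) | ) | - D | + ) | - + + | ) E; D -> - ) | E - -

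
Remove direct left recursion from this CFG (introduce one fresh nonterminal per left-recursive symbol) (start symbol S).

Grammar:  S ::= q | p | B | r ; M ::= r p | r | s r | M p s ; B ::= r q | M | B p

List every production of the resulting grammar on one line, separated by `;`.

Left recursion appears on M, B.
For M: α = {p s}, β = {r p, r, s r}. Rewrite as M → β M' and M' → α M' | ε.
For B: α = {p}, β = {r q, M}. Rewrite as B → β B' and B' → α B' | ε.

S ::= q | p | B | r; M ::= r p M' | r M' | s r M'; B ::= r q B' | M B'; M' ::= p s M' | ε; B' ::= p B' | ε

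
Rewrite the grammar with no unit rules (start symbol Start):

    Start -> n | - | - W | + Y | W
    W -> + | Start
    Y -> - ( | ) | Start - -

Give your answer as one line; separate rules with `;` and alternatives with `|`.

Unit pairs: Start ⇒* {W}; W ⇒* {Start}.
For each unit pair (A, B), copy every non-unit production of B to A, then drop all unit productions.

Start -> n | - | - W | + Y | +; W -> n | - | - W | + Y | +; Y -> - ( | ) | Start - -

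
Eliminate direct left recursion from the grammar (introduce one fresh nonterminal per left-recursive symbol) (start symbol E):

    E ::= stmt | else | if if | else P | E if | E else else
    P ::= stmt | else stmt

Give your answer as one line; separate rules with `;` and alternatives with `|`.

E ::= stmt E' | else E' | if if E' | else P E'; P ::= stmt | else stmt; E' ::= if E' | else else E' | ε

E is directly left-recursive.
For E: α = {if, else else}, β = {stmt, else, if if, else P}. Rewrite as E → β E' and E' → α E' | ε.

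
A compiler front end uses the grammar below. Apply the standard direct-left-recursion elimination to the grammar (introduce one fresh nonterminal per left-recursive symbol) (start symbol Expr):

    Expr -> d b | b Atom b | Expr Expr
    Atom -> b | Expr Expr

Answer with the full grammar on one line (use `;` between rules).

Expr is directly left-recursive.
For Expr: α = {Expr}, β = {d b, b Atom b}. Rewrite as Expr → β Expr1 and Expr1 → α Expr1 | ε.

Expr -> d b Expr1 | b Atom b Expr1; Atom -> b | Expr Expr; Expr1 -> Expr Expr1 | ε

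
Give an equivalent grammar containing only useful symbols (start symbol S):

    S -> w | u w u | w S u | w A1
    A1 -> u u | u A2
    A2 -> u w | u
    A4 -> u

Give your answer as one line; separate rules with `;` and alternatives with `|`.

Generating nonterminals: {A1, A2, A4, S}.
Reachable from S after that: {A1, A2, S}.
Removed useless symbols: {A4} and every production mentioning them.

S -> w | u w u | w S u | w A1; A1 -> u u | u A2; A2 -> u w | u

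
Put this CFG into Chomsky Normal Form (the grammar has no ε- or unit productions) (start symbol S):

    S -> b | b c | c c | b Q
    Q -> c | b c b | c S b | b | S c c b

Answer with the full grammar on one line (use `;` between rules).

Introduce a nonterminal for each terminal appearing in a rule of length ≥ 2: X1 → b, X2 → c.
Binarize each right-hand side of length ≥ 3 by chaining fresh nonterminals (Y1, Y2, …): affected rules were Q → X1 X2 X1; Q → X2 S X1; Q → S X2 X2 X1.

S -> b | X1 X2 | X2 X2 | X1 Q; Q -> c | X1 Y1 | X2 Y2 | b | S Y3; X1 -> b; X2 -> c; Y1 -> X2 X1; Y2 -> S X1; Y3 -> X2 Y4; Y4 -> X2 X1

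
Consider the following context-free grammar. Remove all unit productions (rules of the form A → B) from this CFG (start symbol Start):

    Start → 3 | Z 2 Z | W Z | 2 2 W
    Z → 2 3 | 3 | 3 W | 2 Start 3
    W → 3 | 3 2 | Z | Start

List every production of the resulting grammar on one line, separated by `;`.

Start → 3 | Z 2 Z | W Z | 2 2 W; Z → 2 3 | 3 | 3 W | 2 Start 3; W → 2 3 | 3 | 3 W | 2 Start 3 | Z 2 Z | W Z | 2 2 W | 3 2

Unit pairs: W ⇒* {Start, Z}.
Replace each nonterminal's rules with the union of the non-unit rules of every nonterminal it unit-derives.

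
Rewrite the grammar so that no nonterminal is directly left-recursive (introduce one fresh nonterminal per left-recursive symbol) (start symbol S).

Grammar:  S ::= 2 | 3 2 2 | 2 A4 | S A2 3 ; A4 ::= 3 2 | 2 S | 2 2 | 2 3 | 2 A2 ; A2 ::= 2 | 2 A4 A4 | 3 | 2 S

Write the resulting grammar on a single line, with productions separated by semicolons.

S ::= 2 S' | 3 2 2 S' | 2 A4 S'; A4 ::= 3 2 | 2 S | 2 2 | 2 3 | 2 A2; A2 ::= 2 | 2 A4 A4 | 3 | 2 S; S' ::= A2 3 S' | ε

S is directly left-recursive.
For S: α = {A2 3}, β = {2, 3 2 2, 2 A4}. Rewrite as S → β S' and S' → α S' | ε.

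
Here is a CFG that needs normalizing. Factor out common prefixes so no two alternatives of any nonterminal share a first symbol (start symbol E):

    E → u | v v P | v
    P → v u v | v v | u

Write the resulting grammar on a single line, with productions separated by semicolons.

E → u | v E'; P → u | v P'; E' → v P | ε; P' → u v | v

E has alternatives sharing prefix 'v': factor to E → v E' with E' → v P | ε.
P has alternatives sharing prefix 'v': factor to P → v P' with P' → u v | v.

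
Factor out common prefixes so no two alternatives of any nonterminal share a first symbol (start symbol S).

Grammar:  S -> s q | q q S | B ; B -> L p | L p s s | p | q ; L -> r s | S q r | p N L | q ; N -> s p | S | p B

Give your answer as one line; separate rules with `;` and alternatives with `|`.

S -> s q | q q S | B; B -> p | q | L p B'; L -> r s | S q r | p N L | q; N -> s p | S | p B; B' -> ε | s s

B has alternatives sharing prefix 'L p': factor to B → L p B' with B' → ε | s s.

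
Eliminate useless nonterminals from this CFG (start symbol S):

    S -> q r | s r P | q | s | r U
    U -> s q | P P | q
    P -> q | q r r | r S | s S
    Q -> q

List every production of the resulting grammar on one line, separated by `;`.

Generating nonterminals: {P, Q, S, U}.
Reachable from S after that: {P, S, U}.
Removed useless symbols: {Q} and every production mentioning them.

S -> q r | s r P | q | s | r U; U -> s q | P P | q; P -> q | q r r | r S | s S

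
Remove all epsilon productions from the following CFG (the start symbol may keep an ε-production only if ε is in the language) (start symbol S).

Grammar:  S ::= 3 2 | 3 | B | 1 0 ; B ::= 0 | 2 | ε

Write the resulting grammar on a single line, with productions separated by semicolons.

S ::= 3 2 | 3 | B | 1 0 | ε; B ::= 0 | 2

Nullable nonterminals: {B, S}.
ε ∈ L(G) since S is nullable, so keep S → ε.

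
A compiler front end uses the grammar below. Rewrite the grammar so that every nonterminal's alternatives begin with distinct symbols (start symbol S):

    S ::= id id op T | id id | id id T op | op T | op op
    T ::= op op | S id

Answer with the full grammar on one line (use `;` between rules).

S has alternatives sharing prefix 'id id': factor to S → id id S' with S' → op T | ε | T op.
S has alternatives sharing prefix 'op': factor to S → op S'' with S'' → T | op.

S ::= id id S' | op S''; T ::= op op | S id; S' ::= op T | epsilon | T op; S'' ::= T | op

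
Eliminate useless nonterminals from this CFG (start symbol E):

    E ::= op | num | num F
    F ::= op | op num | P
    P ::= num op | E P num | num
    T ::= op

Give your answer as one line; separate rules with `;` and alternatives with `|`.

Generating nonterminals: {E, F, P, T}.
Reachable from E after that: {E, F, P}.
Removed useless symbols: {T} and every production mentioning them.

E ::= op | num | num F; F ::= op | op num | P; P ::= num op | E P num | num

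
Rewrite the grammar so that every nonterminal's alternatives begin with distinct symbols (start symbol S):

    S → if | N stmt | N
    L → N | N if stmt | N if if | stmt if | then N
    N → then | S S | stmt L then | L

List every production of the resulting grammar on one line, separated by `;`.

S → if | N S'; L → stmt if | then N | N L'; N → then | S S | stmt L then | L; S' → stmt | epsilon; L' → epsilon | if L''; L'' → stmt | if

S has alternatives sharing prefix 'N': factor to S → N S' with S' → stmt | ε.
L has alternatives sharing prefix 'N': factor to L → N L' with L' → ε | if stmt | if if.
L' has alternatives sharing prefix 'if': factor to L' → if L'' with L'' → stmt | if.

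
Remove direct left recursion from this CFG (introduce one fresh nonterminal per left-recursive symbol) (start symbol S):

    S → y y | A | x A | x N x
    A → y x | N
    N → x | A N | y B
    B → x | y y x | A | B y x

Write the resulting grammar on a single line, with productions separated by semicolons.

S → y y | A | x A | x N x; A → y x | N; N → x | A N | y B; B → x B' | y y x B' | A B'; B' → y x B' | ε

B is directly left-recursive.
For B: α = {y x}, β = {x, y y x, A}. Rewrite as B → β B' and B' → α B' | ε.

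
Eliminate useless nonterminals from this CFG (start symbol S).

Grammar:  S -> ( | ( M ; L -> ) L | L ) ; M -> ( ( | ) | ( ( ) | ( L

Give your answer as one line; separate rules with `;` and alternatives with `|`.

S -> ( | ( M; M -> ( ( | ) | ( ( )

Generating nonterminals: {M, S}.
Reachable from S after that: {M, S}.
Removed useless symbols: {L} and every production mentioning them.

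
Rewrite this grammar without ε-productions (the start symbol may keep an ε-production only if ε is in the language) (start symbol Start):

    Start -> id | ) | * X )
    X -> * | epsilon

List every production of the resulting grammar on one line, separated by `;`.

The nullable symbols are {X}.
ε ∉ L(G), so no ε-production is kept.
For each production, add variants omitting each subset of nullable occurrences: Start → * X ) gives * X ) | * ).

Start -> id | ) | * X ) | * ); X -> *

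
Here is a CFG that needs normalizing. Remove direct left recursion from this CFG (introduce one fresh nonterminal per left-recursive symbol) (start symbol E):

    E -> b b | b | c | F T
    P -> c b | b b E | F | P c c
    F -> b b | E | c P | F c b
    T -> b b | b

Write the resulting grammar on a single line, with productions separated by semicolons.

E -> b b | b | c | F T; P -> c b P' | b b E P' | F P'; F -> b b F' | E F' | c P F'; T -> b b | b; P' -> c c P' | ε; F' -> c b F' | ε

Directly left-recursive nonterminals: P, F.
For P: α = {c c}, β = {c b, b b E, F}. Rewrite as P → β P' and P' → α P' | ε.
For F: α = {c b}, β = {b b, E, c P}. Rewrite as F → β F' and F' → α F' | ε.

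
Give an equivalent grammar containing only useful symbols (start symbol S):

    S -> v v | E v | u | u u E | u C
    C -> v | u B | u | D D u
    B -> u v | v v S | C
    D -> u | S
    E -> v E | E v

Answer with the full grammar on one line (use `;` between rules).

Generating nonterminals: {B, C, D, S}.
Reachable from S after that: {B, C, D, S}.
Removed useless symbols: {E} and every production mentioning them.

S -> v v | u | u C; C -> v | u B | u | D D u; B -> u v | v v S | C; D -> u | S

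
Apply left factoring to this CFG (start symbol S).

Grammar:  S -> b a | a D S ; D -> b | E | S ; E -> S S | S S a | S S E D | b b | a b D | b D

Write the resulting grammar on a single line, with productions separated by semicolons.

S -> b a | a D S; D -> b | E | S; E -> a b D | S S E' | b E''; E' -> epsilon | a | E D; E'' -> b | D

E has alternatives sharing prefix 'S S': factor to E → S S E' with E' → ε | a | E D.
E has alternatives sharing prefix 'b': factor to E → b E'' with E'' → b | D.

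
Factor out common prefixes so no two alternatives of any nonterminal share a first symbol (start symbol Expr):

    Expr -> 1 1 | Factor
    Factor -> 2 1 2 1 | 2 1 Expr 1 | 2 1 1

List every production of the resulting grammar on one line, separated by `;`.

Factor has alternatives sharing prefix '2 1': factor to Factor → 2 1 Factor1 with Factor1 → 2 1 | Expr 1 | 1.

Expr -> 1 1 | Factor; Factor -> 2 1 Factor1; Factor1 -> 2 1 | Expr 1 | 1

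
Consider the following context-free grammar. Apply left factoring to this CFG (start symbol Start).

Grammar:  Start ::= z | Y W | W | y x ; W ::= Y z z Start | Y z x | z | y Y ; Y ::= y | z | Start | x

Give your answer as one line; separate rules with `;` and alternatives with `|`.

Start ::= z | Y W | W | y x; W ::= z | y Y | Y z W1; Y ::= y | z | Start | x; W1 ::= z Start | x

W has alternatives sharing prefix 'Y z': factor to W → Y z W1 with W1 → z Start | x.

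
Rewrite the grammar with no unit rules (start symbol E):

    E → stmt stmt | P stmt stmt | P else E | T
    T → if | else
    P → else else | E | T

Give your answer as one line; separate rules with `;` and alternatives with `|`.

E → stmt stmt | P stmt stmt | P else E | if | else; T → if | else; P → stmt stmt | P stmt stmt | P else E | else else | if | else

Unit pairs: E ⇒* {T}; P ⇒* {E, T}.
For each unit pair (A, B), copy every non-unit production of B to A, then drop all unit productions.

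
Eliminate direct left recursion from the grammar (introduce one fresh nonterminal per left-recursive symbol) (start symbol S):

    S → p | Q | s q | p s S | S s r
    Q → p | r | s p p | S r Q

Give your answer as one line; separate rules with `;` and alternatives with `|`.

S → p S' | Q S' | s q S' | p s S S'; Q → p | r | s p p | S r Q; S' → s r S' | ε

Directly left-recursive nonterminal: S.
For S: α = {s r}, β = {p, Q, s q, p s S}. Rewrite as S → β S' and S' → α S' | ε.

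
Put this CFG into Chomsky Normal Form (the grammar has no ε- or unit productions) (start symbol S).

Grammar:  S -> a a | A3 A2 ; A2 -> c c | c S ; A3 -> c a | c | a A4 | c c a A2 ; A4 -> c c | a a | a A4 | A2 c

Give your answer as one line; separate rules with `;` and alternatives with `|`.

S -> X1 X1 | A3 A2; A2 -> X2 X2 | X2 S; A3 -> X2 X1 | c | X1 A4 | X2 Y1; A4 -> X2 X2 | X1 X1 | X1 A4 | A2 X2; X1 -> a; X2 -> c; Y1 -> X2 Y2; Y2 -> X1 A2

Introduce a nonterminal for each terminal appearing in a rule of length ≥ 2: X1 → a, X2 → c.
Binarize each right-hand side of length ≥ 3 by chaining fresh nonterminals (Y1, Y2, …): affected rules were A3 → X2 X2 X1 A2.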